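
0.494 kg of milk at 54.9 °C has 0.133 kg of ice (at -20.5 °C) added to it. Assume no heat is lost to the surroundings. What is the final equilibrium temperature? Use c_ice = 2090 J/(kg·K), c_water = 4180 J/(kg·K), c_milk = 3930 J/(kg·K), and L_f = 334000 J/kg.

T_f ≈ 22.6 °C

Setting the total heat transfer to zero:
warm ice to 0 °C: 0.133×2090×(0 − (-20.5)) = 5698.4
  fusion: m_ice L_f = 0.133×334000 = 44422
  warm the meltwater: 555.94 T
  milk cools: 0.494×3930×(T − 54.9) = 1941.4(T − 54.9)
2497.4 T = 106584 − 50120 = 56464
T ≈ 22.61 °C — above 0 °C, consistent with complete melting.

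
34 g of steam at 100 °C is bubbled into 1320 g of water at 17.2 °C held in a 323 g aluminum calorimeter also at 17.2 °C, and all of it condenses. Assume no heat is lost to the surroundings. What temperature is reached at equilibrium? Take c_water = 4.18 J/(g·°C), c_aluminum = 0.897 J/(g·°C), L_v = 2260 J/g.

Sum of m c ΔT and latent-heat terms is zero:
latent heat released on condensation: 34·2260 = 76840; condensate cools 100→T: 34·4.18·(T − 100) = 142.12(T − 100); original water: 5517.6(T − 17.2); aluminum cup: 323·0.897·(T − 17.2) = 289.73(T − 17.2)
5949.5 T = 76840 + 14212 + 99886 = 190938
T ≈ 32.09 °C (< 100 °C, so full condensation is consistent).

T_f ≈ 32.1 °C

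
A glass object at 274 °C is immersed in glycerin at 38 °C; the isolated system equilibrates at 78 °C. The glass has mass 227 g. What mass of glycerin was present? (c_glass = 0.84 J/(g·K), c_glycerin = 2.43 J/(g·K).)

|Q_glass| = |Q_glycerin|:
227×0.84×(274 − 78) = m×2.43×(78 − 38)
97.2 m = 37373  ⇒  m ≈ 384.5 g

m ≈ 384 g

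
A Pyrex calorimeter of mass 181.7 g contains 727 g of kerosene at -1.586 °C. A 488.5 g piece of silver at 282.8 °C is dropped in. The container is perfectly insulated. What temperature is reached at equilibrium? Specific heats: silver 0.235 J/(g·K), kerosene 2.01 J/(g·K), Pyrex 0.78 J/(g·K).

T_f is the heat-capacity-weighted average of the initial temperatures:
T_f = (114.8·282.8 + 1461.3·(-1.586) + 141.73·(-1.586)) / (114.8 + 1461.3 + 141.73)
    = 29922 / 1717.8 ≈ 17.42 °C

T_f ≈ 17.4 °C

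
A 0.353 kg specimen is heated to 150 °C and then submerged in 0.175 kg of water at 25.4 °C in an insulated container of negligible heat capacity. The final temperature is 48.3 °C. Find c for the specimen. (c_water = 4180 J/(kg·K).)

Taking heat into each body as positive, Σ m c ΔT = 0:
0.353×c×(48.3 − 150) + 0.175×4180×(48.3 − 25.4) = 0
-35.9 c = -16751
c = -16751/-35.9 ≈ 466.6 J/(kg·K)

c ≈ 467 J/(kg·K)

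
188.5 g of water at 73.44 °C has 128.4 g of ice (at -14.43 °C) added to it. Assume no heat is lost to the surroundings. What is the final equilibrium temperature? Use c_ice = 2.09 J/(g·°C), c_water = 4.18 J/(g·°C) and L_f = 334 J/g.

T_f ≈ 8.4 °C

Heat gained plus heat lost sum to zero:
ice -14.43→0 °C: 128.4·2.09·14.43 = 3872.4
  fusion: m_ice L_f = 128.4·334 = 42886
  meltwater 0→T: 128.4·4.18·T = 536.71 T
  water: 787.93(T − 73.44)
1324.6 T = 57866 − 46758 = 11108
T ≈ 8.39 °C — above 0 °C, consistent with complete melting.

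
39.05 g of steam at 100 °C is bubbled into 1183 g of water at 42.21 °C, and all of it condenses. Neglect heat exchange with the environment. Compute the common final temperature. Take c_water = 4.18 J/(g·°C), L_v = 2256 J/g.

T_f ≈ 61.3 °C

Conservation of energy gives ΣQ = 0:
steam→water at 100 °C releases m L_v = 39.05×2256 = 88097; condensate cools 100→T: 39.05×4.18×(T − 100) = 163.23(T − 100); original water: 4944.9(T − 42.21)
5108.2 T = 88097 + 16323 + 208726 = 313146
T ≈ 61.30 °C — below 100 °C, confirming all the steam condensed.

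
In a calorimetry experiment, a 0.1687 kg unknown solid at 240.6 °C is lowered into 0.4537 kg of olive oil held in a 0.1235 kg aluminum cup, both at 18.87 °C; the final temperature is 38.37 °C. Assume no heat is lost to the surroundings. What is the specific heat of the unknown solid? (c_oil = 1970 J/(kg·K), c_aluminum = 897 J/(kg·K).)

Heat gained plus heat lost sum to zero:
0.1687×c×(38.37 − 240.6) + 0.4537×1970×(38.37 − 18.87) + 0.1235×897×(38.37 − 18.87) = 0
-34.12 c = -19589
c = -19589/-34.12 ≈ 574.2 J/(kg·K)

c ≈ 574 J/(kg·K)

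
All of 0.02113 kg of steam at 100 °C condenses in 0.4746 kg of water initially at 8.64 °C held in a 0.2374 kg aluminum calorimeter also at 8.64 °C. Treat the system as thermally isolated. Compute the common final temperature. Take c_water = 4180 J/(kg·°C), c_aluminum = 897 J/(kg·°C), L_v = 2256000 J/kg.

T_f ≈ 33.0 °C

Energy conservation, ΣQ = 0:
steam→water at 100 °C releases m L_v = 0.02113·2256000 = 47669; condensed water 100 °C→T: 88.32(T − 100); original water: 1983.8(T − 8.64); aluminum cup: 0.2374·897·(T − 8.64) = 212.95(T − 8.64)
2285.1 T = 47669 + 8832.3 + 18980 = 75482
T ≈ 33.03 °C — below 100 °C, confirming all the steam condensed.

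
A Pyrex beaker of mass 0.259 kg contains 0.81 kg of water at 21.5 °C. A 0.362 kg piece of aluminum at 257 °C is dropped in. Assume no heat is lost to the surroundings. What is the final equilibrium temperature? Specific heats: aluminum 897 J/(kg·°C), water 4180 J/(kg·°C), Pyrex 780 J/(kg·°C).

T_f ≈ 41.0 °C

Energy conservation, ΣQ = 0:
0.362×897×(T − 257) + 0.81×4180×(T − 21.5) + 0.259×780×(T − 21.5) = 0
(324.71 + 3385.8 + 202.02) T = 324.71×257 + 3385.8×21.5 + 202.02×21.5
T ≈ 41.04 °C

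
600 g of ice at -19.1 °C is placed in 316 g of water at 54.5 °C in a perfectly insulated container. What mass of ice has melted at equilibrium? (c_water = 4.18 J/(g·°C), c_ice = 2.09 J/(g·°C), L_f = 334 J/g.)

Water can give up m c ΔT = 316×4.18×54.5 = 71988 J before reaching 0 °C.
Warming the ice to 0 °C takes 600×2.09×19.1 = 23951 J, leaving 48037 J for melting.
To melt every bit of ice: 600×334 = 200400 J.
That's not enough to melt it all — equilibrium is at 0 °C with ice remaining.
m_melted×334 = 48037  ⇒  m_melted ≈ 143.8 g.

m_melted ≈ 144 g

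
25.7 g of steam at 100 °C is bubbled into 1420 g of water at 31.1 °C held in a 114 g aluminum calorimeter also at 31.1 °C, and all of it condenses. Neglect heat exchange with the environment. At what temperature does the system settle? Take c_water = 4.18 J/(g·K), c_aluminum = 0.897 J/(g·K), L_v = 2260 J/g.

Net heat exchanged in the isolated system is zero:
latent heat released on condensation: 25.7·2260 = 58082; condensate cools 100→T: 25.7·4.18·(T − 100) = 107.43(T − 100); original water: 5935.6(T − 31.1); cup: 102.26(T − 31.1)
6145.3 T = 58082 + 10743 + 187777 = 256602
T ≈ 41.76 °C, under the boiling point, so the assumption holds.

T_f ≈ 41.8 °C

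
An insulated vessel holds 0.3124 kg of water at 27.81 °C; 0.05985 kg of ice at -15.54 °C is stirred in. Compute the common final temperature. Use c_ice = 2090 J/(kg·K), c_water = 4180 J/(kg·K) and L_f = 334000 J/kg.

T_f ≈ 9.2 °C

Setting the total heat transfer to zero:
warm ice to 0 °C: 0.05985×2090×(0 − (-15.54)) = 1943.8
  fusion: m_ice L_f = 0.05985×334000 = 19990
  meltwater 0→T: 0.05985×4180×T = 250.17 T
  water: 1305.8(T − 27.81)
1556 T = 36315 − 21934 = 14381
T ≈ 9.24 °C — above 0 °C, consistent with complete melting.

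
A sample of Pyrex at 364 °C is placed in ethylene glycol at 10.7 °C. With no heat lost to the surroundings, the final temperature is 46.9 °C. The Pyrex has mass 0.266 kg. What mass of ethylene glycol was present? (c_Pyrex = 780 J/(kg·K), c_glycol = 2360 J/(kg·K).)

m ≈ 0.77 kg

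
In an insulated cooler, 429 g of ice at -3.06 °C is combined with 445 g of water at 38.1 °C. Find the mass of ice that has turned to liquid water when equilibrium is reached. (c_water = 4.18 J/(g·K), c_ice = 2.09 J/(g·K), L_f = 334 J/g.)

m_melted ≈ 204 g

Heat available from the water dropping to 0 °C: 445·4.18·38.1 = 70870 J.
Warming the ice to 0 °C takes 429·2.09·3.06 = 2743.6 J, leaving 68126 J for melting.
Melting all 429 g of ice would need 429·334 = 143286 J.
That's not enough to melt it all — equilibrium is at 0 °C with ice remaining.
Mass melted = 68126/334 ≈ 204 g.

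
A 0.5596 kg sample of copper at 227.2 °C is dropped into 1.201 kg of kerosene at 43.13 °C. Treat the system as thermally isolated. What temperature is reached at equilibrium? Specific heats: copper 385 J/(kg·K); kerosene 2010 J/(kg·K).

T_f is the heat-capacity-weighted average of the initial temperatures:
T_f = (215.45·227.2 + 2414·43.13) / (215.45 + 2414)
    = 153066 / 2629.5 ≈ 58.21 °C

T_f ≈ 58.2 °C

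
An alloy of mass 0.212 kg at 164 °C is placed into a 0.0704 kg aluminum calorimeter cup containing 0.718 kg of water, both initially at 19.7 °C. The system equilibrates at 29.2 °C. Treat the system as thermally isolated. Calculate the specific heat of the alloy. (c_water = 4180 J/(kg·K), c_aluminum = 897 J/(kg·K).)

Conservation of energy gives ΣQ = 0:
0.212·c·(29.2 − 164) + 0.718·4180·(29.2 − 19.7) + 0.0704·897·(29.2 − 19.7) = 0
-28.58 c = -29112
c = -29112/-28.58 ≈ 1019 J/(kg·K)

c ≈ 1020 J/(kg·K)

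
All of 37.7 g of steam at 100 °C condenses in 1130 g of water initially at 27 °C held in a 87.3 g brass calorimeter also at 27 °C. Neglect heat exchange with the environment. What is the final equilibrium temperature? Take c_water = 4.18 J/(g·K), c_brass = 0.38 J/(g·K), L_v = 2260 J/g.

T_f ≈ 46.7 °C

Sum of m c ΔT and latent-heat terms is zero:
steam→water at 100 °C releases m L_v = 37.7·2260 = 85202; condensed water 100 °C→T: 157.59(T − 100); water warms: 1130·4.18·(T − 27) = 4723.4(T − 27); brass cup: 87.3·0.38·(T − 27) = 33.17(T − 27)
4914.2 T = 85202 + 15759 + 128427 = 229388
T ≈ 46.68 °C (< 100 °C, so full condensation is consistent).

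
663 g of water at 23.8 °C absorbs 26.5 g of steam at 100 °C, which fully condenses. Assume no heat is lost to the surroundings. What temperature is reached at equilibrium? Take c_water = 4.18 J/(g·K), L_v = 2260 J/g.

T_f ≈ 47.5 °C

Setting the total heat transfer to zero:
condense steam: −26.5×2260 = −59890
  condensate cools 100→T: 26.5×4.18×(T − 100) = 110.77(T − 100)
  original water: 2771.3(T − 23.8)
2882.1 T = 59890 + 11077 + 65958 = 136925
T ≈ 47.51 °C (< 100 °C, so full condensation is consistent).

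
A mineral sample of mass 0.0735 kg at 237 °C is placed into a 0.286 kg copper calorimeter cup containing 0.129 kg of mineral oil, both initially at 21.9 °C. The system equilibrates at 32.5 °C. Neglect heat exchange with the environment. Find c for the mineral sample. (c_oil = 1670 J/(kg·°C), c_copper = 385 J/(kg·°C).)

Taking heat into each body as positive, Σ m c ΔT = 0:
0.0735×c×(32.5 − 237) + 0.129×1670×(32.5 − 21.9) + 0.286×385×(32.5 − 21.9) = 0
-15.03 c = -3450.7
c = -3450.7/-15.03 ≈ 229.6 J/(kg·°C)

c ≈ 230 J/(kg·°C)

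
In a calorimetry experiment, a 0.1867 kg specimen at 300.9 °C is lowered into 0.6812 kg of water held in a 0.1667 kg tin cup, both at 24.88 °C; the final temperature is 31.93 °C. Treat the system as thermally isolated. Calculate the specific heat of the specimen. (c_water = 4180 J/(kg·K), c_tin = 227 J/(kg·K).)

c ≈ 405 J/(kg·K)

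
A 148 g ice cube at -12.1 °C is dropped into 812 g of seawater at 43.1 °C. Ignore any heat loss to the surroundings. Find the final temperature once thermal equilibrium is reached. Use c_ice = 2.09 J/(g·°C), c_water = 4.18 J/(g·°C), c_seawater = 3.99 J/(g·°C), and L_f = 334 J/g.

Conservation of energy gives ΣQ = 0:
ice -12.1→0 °C: 148×2.09×12.1 = 3742.8
  melt ice: 148×334 = 49432
  warm the meltwater: 618.64 T
  seawater cools: 812×3.99×(T − 43.1) = 3239.9(T − 43.1)
3858.5 T = 139639 − 53175 = 86464
T ≈ 22.41 °C. Since T > 0 °C, the all-ice-melts assumption holds.

T_f ≈ 22.4 °C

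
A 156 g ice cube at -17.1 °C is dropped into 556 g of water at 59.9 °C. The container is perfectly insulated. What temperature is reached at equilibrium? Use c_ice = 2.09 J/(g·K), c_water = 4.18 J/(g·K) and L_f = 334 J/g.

T_f ≈ 27.4 °C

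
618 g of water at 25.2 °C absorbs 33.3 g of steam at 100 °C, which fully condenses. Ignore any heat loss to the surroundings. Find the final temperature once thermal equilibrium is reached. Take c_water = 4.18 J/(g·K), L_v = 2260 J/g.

Energy conservation, ΣQ = 0:
steam→water at 100 °C releases m L_v = 33.3×2260 = 75258
  condensate cools 100→T: 33.3×4.18×(T − 100) = 139.19(T − 100)
  water warms: 618×4.18×(T − 25.2) = 2583.2(T − 25.2)
2722.4 T = 75258 + 13919 + 65098 = 154275
T ≈ 56.67 °C, under the boiling point, so the assumption holds.

T_f ≈ 56.7 °C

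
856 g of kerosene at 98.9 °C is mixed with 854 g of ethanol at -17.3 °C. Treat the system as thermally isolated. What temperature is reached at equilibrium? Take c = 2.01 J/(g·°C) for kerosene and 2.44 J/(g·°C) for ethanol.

Net heat exchanged in the isolated system is zero:
856·2.01·(T − 98.9) + 854·2.44·(T − (-17.3)) = 0
1720.6(T − 98.9) + 2083.8(T − (-17.3)) = 0
(1720.6 + 2083.8) T = 1720.6·98.9 + 2083.8·(-17.3)
T ≈ 35.25 °C

T_f ≈ 35.3 °C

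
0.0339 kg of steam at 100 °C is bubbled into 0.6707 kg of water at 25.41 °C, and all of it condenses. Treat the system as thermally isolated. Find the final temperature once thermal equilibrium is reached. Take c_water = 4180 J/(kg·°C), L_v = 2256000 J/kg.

T_f ≈ 55.0 °C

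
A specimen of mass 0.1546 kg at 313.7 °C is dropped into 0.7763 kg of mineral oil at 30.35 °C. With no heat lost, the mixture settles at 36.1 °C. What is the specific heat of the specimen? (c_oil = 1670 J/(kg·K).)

Conservation of energy gives ΣQ = 0:
0.1546×c×(36.1 − 313.7) + 0.7763×1670×(36.1 − 30.35) = 0
-42.92 c = -7454.4
c = -7454.4/-42.92 ≈ 173.7 J/(kg·K)

c ≈ 174 J/(kg·K)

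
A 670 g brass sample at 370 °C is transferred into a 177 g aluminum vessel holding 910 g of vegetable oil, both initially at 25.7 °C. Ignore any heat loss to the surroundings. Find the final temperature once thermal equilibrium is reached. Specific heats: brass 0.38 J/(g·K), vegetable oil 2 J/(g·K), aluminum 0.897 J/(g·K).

T_f ≈ 64.9 °C

Heat gained plus heat lost sum to zero:
670·0.38·(T − 370) + 910·2·(T − 25.7) + 177·0.897·(T − 25.7) = 0
254.6(T − 370) + 1820(T − 25.7) + 158.77(T − 25.7) = 0
2233.4 T = 145056
T = 145056 / 2233.4 = 64.9 °C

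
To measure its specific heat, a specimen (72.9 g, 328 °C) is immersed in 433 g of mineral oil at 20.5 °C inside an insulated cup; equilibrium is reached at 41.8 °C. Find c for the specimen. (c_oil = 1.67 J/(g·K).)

m_s c (T_s − T_f) = m_oil c_oil (T_f − T_0):
72.9×c×(328 − 41.8) = 433×1.67×(41.8 − 20.5)
20864 c = 15402  ⇒  c ≈ 0.7382 J/(g·K)

c ≈ 0.738 J/(g·K)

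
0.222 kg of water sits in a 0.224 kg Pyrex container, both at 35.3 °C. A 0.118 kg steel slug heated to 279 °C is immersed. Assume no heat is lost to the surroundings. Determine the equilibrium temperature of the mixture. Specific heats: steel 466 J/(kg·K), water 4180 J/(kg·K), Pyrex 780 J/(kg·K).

T_f ≈ 46.9 °C

T_f is the heat-capacity-weighted average of the initial temperatures:
T_f = (54.99*279 + 927.96*35.3 + 174.72*35.3) / (54.99 + 927.96 + 174.72)
    = 54266 / 1157.7 ≈ 46.88 °C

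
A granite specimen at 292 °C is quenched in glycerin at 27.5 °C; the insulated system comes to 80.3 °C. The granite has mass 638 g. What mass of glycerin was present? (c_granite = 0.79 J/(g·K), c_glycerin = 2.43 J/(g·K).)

|Q_granite| = |Q_glycerin|:
638×0.79×(292 − 80.3) = m×2.43×(80.3 − 27.5)
128.3 m = 106701  ⇒  m ≈ 831.6 g

m ≈ 832 g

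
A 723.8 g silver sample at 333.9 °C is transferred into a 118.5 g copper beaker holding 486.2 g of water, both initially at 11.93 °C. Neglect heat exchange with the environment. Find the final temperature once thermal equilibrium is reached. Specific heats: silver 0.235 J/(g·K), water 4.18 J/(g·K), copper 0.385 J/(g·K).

Heat gained plus heat lost sum to zero:
723.8·0.235·(T − 333.9) + 486.2·4.18·(T − 11.93) + 118.5·0.385·(T − 11.93) = 0
170.09(T − 333.9) + 2032.3(T − 11.93) + 45.62(T − 11.93) = 0
2248 T = 81584
T = 81584/2248 ≈ 36.29 °C

T_f ≈ 36.3 °C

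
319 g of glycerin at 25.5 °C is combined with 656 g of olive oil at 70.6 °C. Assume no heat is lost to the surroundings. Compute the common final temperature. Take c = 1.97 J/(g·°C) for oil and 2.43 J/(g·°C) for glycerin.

Heat gained plus heat lost sum to zero:
656·1.97·(T − 70.6) + 319·2.43·(T − 25.5) = 0
1292.3(T − 70.6) + 775.17(T − 25.5) = 0
2067.5 T = 111005
T ≈ 53.69 °C

T_f ≈ 53.7 °C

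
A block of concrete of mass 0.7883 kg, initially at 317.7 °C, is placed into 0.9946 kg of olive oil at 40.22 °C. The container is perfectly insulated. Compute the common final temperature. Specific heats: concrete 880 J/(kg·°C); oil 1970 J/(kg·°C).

Net heat exchanged in the isolated system is zero:
0.7883*880*(T − 317.7) + 0.9946*1970*(T − 40.22) = 0
693.7(T − 317.7) + 1959.4(T − 40.22) = 0
(693.7 + 1959.4) T = 693.7*317.7 + 1959.4*40.22
T = 299195 / 2653.1 = 113 °C

T_f ≈ 112.8 °C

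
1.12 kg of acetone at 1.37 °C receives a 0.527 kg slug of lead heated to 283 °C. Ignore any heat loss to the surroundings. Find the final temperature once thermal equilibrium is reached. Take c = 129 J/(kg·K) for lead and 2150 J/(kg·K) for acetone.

T_f ≈ 9.1 °C

Energy conservation, ΣQ = 0:
0.527×129×(T − 283) + 1.12×2150×(T − 1.37) = 0
67.98(T − 283) + 2408(T − 1.37) = 0
2476 T = 22538
T = 22538/2476 ≈ 9.10 °C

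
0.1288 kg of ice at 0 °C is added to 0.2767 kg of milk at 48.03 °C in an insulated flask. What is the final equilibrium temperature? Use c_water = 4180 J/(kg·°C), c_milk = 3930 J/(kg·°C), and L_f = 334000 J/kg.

T_f ≈ 5.7 °C

Conservation of energy gives ΣQ = 0:
fusion: m_ice L_f = 0.1288×334000 = 43019; meltwater 0→T: 0.1288×4180×T = 538.38 T; milk: 1087.4(T − 48.03)
1625.8 T = 52229 − 43019 = 9210.1
T ≈ 5.66 °C. Since T > 0 °C, the all-ice-melts assumption holds.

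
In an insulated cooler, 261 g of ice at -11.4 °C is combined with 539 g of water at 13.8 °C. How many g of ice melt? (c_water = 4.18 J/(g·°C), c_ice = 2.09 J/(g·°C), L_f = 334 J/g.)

m_melted ≈ 74.5 g

Cooling the water to 0 °C releases 539×4.18×13.8 = 31092 J.
Of that, 261×2.09×11.4 = 6218.6 J goes to bring the ice to 0 °C, leaving 24873 J.
Melting all 261 g of ice would need 261×334 = 87174 J.
That's not enough to melt it all — equilibrium is at 0 °C with ice remaining.
m_melt = 24873 / L_f = 74.47 g.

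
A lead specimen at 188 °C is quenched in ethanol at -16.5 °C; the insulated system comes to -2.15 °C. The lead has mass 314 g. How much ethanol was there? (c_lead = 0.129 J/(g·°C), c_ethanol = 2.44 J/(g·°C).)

|Q_lead| = |Q_ethanol|:
314·0.129·(188 − -2.15) = m·2.44·(-2.15 − (-16.5))
35.01 m = 7702.2  ⇒  m ≈ 220 g

m ≈ 220 g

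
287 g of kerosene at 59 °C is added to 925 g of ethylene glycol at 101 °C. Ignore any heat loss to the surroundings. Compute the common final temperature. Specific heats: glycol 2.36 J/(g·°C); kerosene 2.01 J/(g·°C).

T_f ≈ 92.2 °C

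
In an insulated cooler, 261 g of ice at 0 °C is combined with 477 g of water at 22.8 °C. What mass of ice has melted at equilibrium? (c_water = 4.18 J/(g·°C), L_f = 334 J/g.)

m_melted ≈ 136 g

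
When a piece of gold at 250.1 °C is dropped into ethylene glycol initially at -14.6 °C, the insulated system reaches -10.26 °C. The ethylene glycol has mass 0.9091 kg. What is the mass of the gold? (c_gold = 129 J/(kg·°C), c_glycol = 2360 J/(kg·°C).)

m ≈ 0.277 kg

Heat lost by the gold = heat gained by the glycol:
m·129·(250.1 − -10.26) = 0.9091·2360·(-10.26 − (-14.6))
33586 m = 9311.4  ⇒  m ≈ 0.2772 kg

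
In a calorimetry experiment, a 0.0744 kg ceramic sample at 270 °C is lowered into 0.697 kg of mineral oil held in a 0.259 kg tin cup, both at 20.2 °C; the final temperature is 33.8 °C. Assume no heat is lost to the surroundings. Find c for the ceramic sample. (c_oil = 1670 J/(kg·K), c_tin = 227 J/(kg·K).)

c ≈ 946 J/(kg·K)

Let T be the final temperature. ΣQ_i = 0:
0.0744×c×(33.8 − 270) + 0.697×1670×(33.8 − 20.2) + 0.259×227×(33.8 − 20.2) = 0
-17.57 c = -16630
c = -16630/-17.57 ≈ 946.3 J/(kg·K)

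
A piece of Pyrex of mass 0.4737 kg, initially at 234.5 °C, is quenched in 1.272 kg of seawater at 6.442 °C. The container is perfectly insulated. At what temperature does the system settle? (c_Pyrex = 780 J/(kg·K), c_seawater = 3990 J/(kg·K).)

Heat lost by the Pyrex equals heat gained by the seawater:
0.4737*780*(234.5 − T) = 1.272*3990*(T − 6.442)
369.49(234.5 − T) = 5075.3(T − 6.442)
5444.8 T = 119339  ⇒  T ≈ 21.92 °C

T_f ≈ 21.9 °C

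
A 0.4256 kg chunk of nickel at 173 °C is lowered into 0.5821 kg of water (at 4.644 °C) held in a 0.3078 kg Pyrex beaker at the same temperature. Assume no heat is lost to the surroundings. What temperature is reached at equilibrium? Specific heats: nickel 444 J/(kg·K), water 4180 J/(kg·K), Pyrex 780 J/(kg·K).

T_f ≈ 15.8 °C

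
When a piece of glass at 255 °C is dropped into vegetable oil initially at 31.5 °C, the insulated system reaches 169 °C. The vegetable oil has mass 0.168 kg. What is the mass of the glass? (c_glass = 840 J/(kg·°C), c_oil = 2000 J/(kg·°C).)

m ≈ 0.64 kg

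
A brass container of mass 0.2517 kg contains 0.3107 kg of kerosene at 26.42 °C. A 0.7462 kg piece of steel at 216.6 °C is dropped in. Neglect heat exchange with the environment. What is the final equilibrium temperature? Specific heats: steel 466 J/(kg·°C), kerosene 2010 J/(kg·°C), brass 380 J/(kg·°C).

With ΣQ=0 the equilibrium temperature is the m·c-weighted mean:
T_f = (347.73×216.6 + 624.51×26.42 + 95.65×26.42) / (347.73 + 624.51 + 95.65)
    = 94345 / 1067.9 ≈ 88.35 °C

T_f ≈ 88.3 °C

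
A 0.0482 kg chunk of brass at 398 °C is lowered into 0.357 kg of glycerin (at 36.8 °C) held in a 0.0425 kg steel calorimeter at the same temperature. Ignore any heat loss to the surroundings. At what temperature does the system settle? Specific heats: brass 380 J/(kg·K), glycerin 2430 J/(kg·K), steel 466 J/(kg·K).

T_f ≈ 44.1 °C

Setting the total heat transfer to zero:
0.0482×380×(T − 398) + 0.357×2430×(T − 36.8) + 0.0425×466×(T − 36.8) = 0
18.32(T − 398) + 867.51(T − 36.8) + 19.8(T − 36.8) = 0
(18.32 + 867.51 + 19.8) T = 18.32×398 + 867.51×36.8 + 19.8×36.8
T ≈ 44.11 °C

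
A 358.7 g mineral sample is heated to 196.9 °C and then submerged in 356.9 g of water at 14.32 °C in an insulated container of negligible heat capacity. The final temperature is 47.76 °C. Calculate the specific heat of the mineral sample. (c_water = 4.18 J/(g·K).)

Energy conservation, ΣQ = 0:
358.7×c×(47.76 − 196.9) + 356.9×4.18×(47.76 − 14.32) = 0
-53497 c = -49887
c = -49887/-53497 ≈ 0.9325 J/(g·K)

c ≈ 0.933 J/(g·K)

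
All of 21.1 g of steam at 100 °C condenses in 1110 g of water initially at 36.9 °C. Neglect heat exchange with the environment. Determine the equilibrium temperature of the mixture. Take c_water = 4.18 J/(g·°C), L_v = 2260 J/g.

Let T be the final temperature. ΣQ_i = 0:
condense steam: −21.1·2260 = −47686; condensed water 100 °C→T: 88.2(T − 100); water warms: 1110·4.18·(T − 36.9) = 4639.8(T − 36.9)
4728 T = 47686 + 8819.8 + 171209 = 227714
T ≈ 48.16 °C, under the boiling point, so the assumption holds.

T_f ≈ 48.2 °C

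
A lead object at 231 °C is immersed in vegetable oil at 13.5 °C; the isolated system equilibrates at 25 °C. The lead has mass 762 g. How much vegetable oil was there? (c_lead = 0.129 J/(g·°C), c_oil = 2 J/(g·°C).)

m ≈ 880 g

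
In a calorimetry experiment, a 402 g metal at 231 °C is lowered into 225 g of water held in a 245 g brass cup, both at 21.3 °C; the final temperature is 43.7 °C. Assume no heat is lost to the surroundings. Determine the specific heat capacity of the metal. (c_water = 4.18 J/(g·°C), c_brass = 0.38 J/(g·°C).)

c ≈ 0.307 J/(g·°C)

Conservation of energy gives ΣQ = 0:
402·c·(43.7 − 231) + 225·4.18·(43.7 − 21.3) + 245·0.38·(43.7 − 21.3) = 0
-75295 c = -23153
c = -23153/-75295 ≈ 0.3075 J/(g·°C)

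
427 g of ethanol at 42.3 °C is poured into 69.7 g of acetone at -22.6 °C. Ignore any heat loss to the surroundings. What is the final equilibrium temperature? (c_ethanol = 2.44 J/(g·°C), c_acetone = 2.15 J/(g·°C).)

T_f ≈ 34.1 °C

Net heat exchanged in the isolated system is zero:
427*2.44*(T − 42.3) + 69.7*2.15*(T − (-22.6)) = 0
1041.9(T − 42.3) + 149.85(T − (-22.6)) = 0
1191.7 T = 40685
T = 40685/1191.7 ≈ 34.14 °C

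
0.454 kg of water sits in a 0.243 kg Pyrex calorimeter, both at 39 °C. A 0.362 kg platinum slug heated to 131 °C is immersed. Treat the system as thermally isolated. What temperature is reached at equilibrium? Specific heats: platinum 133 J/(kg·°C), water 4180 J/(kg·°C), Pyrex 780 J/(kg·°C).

T_f ≈ 41.1 °C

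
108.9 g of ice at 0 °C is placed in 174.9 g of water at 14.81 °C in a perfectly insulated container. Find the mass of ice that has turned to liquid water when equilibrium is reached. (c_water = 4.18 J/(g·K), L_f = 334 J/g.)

m_melted ≈ 32.4 g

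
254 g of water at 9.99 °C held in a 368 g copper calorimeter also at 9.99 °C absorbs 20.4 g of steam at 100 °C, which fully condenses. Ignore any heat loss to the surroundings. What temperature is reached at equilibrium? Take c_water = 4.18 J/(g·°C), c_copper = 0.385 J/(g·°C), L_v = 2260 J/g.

T_f ≈ 51.7 °C

Sum of m c ΔT and latent-heat terms is zero:
steam→water at 100 °C releases m L_v = 20.4×2260 = 46104
  condensed water 100 °C→T: 85.27(T − 100)
  water warms: 254×4.18×(T − 9.99) = 1061.7(T − 9.99)
  cup: 141.68(T − 9.99)
1288.7 T = 46104 + 8527.2 + 12022 = 66653
T ≈ 51.72 °C (< 100 °C, so full condensation is consistent).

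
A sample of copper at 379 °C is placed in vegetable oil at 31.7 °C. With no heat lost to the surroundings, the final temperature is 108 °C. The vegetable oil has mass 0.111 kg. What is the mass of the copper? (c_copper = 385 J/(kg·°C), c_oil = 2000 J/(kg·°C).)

m ≈ 0.162 kg

Heat lost by the copper = heat gained by the oil:
m·385·(379 − 108) = 0.111·2000·(108 − 31.7)
104335 m = 16939  ⇒  m ≈ 0.1623 kg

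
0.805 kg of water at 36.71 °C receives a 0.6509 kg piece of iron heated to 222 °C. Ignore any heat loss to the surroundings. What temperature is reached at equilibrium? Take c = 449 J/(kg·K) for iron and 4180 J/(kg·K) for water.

T_f ≈ 51.5 °C

|Q_iron| = |Q_water|:
0.6509×449×(222 − T) = 0.805×4180×(T − 36.71)
292.25(222 − T) = 3364.9(T − 36.71)
3657.2 T = 188406  ⇒  T ≈ 51.52 °C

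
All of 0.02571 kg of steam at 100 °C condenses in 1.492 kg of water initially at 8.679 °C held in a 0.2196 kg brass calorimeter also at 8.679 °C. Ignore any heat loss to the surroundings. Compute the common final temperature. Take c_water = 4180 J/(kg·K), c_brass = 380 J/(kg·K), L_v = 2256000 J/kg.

T_f ≈ 19.2 °C

Setting the total heat transfer to zero:
latent heat released on condensation: 0.02571×2256000 = 58002
  condensed water 100 °C→T: 107.47(T − 100)
  original water: 6236.6(T − 8.679)
  brass cup: 0.2196×380×(T − 8.679) = 83.45(T − 8.679)
6427.5 T = 58002 + 10747 + 54851 = 123600
T ≈ 19.23 °C (< 100 °C, so full condensation is consistent).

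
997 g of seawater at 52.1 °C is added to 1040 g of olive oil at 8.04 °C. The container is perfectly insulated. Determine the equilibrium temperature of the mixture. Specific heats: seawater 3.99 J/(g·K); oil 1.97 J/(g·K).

T_f ≈ 37.1 °C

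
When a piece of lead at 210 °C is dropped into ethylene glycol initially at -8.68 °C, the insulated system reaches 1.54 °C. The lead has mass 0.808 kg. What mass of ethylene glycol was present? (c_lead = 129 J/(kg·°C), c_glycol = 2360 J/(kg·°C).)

m ≈ 0.901 kg

Heat lost by the lead = heat gained by the glycol:
0.808·129·(210 − 1.54) = m·2360·(1.54 − (-8.68))
24119 m = 21728  ⇒  m ≈ 0.9009 kg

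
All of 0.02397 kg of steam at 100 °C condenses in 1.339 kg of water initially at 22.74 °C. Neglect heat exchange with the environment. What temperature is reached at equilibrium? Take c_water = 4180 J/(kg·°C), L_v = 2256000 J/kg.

T_f ≈ 33.6 °C

Heat gained plus heat lost sum to zero:
steam→water at 100 °C releases m L_v = 0.02397·2256000 = 54076
  condensed water 100 °C→T: 100.19(T − 100)
  original water: 5597(T − 22.74)
5697.2 T = 54076 + 10019 + 127276 = 191372
T ≈ 33.59 °C — below 100 °C, confirming all the steam condensed.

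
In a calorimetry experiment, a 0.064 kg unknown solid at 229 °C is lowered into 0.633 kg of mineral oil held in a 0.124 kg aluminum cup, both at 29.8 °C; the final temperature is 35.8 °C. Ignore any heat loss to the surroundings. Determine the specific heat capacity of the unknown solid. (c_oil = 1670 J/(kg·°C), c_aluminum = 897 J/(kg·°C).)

c ≈ 567 J/(kg·°C)

Net heat exchanged in the isolated system is zero:
0.064×c×(35.8 − 229) + 0.633×1670×(35.8 − 29.8) + 0.124×897×(35.8 − 29.8) = 0
-12.36 c = -7010
c = -7010/-12.36 ≈ 566.9 J/(kg·°C)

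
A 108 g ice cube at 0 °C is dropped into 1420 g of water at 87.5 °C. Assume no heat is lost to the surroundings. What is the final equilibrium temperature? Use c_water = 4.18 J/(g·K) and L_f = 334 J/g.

Setting the total heat transfer to zero:
melt ice: 108×334 = 36072
  warm the meltwater: 451.44 T
  water cools: 1420×4.18×(T − 87.5) = 5935.6(T − 87.5)
6387 T = 519365 − 36072 = 483293
T ≈ 75.67 °C — above 0 °C, consistent with complete melting.

T_f ≈ 75.7 °C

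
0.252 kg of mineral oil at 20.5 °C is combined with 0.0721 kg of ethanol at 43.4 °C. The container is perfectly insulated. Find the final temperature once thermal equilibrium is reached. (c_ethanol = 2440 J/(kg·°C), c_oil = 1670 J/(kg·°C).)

Heat lost by the ethanol equals heat gained by the oil:
0.0721*2440*(43.4 − T) = 0.252*1670*(T − 20.5)
175.92(43.4 − T) = 420.84(T − 20.5)
596.76 T = 16262  ⇒  T ≈ 27.25 °C

T_f ≈ 27.3 °C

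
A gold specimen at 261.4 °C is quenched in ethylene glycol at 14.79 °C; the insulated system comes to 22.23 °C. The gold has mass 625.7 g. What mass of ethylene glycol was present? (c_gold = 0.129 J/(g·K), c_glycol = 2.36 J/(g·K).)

m ≈ 1100 g

Let T be the final temperature. ΣQ_i = 0:
625.7×0.129×(22.23 − 261.4) + m×2.36×(22.23 − 14.79) = 0
17.56 m = 19305
m = 19305/17.56 ≈ 1099 g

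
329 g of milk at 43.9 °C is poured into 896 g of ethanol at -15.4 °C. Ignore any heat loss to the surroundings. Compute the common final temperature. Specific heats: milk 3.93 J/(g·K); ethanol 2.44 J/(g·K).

T_f = Σ m_i c_i T_i / Σ m_i c_i:
T_f = (1293*43.9 + 2186.2*(-15.4)) / (1293 + 2186.2)
    = 23093 / 3479.2 ≈ 6.64 °C

T_f ≈ 6.6 °C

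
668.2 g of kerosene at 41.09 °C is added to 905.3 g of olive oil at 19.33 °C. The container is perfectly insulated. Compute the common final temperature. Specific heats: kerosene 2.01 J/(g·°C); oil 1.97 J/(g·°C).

|Q_kerosene| = |Q_oil|:
668.2*2.01*(41.09 − T) = 905.3*1.97*(T − 19.33)
1343.1(41.09 − T) = 1783.4(T − 19.33)
3126.5 T = 89661  ⇒  T ≈ 28.68 °C

T_f ≈ 28.7 °C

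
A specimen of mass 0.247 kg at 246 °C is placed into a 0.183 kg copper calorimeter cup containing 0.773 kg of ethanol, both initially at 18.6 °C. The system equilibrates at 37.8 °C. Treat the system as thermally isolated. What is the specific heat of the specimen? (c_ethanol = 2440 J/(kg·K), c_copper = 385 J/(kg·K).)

Energy conservation, ΣQ = 0:
0.247×c×(37.8 − 246) + 0.773×2440×(37.8 − 18.6) + 0.183×385×(37.8 − 18.6) = 0
-51.43 c = -37566
c = -37566/-51.43 ≈ 730.5 J/(kg·K)

c ≈ 730 J/(kg·K)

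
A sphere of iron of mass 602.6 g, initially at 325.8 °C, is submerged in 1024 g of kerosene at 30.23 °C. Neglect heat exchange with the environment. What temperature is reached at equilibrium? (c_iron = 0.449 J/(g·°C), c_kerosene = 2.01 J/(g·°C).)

T_f ≈ 64.6 °C

T_f = Σ m_i c_i T_i / Σ m_i c_i:
T_f = (270.57×325.8 + 2058.2×30.23) / (270.57 + 2058.2)
    = 150371 / 2328.8 ≈ 64.57 °C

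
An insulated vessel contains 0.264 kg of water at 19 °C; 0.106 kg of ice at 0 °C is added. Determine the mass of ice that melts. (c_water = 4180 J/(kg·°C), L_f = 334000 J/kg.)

m_melted ≈ 0.0628 kg

Heat available from the water dropping to 0 °C: 0.264×4180×19 = 20967 J.
Melting all 0.106 kg of ice would need 0.106×334000 = 35404 J.
That's not enough to melt it all — equilibrium is at 0 °C with ice remaining.
m_melt = 20967 / L_f = 0.06278 kg.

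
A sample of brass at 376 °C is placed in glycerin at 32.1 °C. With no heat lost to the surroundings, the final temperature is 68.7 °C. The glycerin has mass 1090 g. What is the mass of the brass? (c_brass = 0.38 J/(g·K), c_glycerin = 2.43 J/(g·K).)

m ≈ 830 g

Heat lost by the brass = heat gained by the glycerin:
m×0.38×(376 − 68.7) = 1090×2.43×(68.7 − 32.1)
116.77 m = 96942  ⇒  m ≈ 830.2 g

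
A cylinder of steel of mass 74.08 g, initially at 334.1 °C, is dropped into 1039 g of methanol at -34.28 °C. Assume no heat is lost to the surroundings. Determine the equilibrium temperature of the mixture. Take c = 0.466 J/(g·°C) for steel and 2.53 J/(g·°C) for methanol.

T_f = Σ m_i c_i T_i / Σ m_i c_i:
T_f = (34.52×334.1 + 2628.7×(-34.28)) / (34.52 + 2628.7)
    = -78577 / 2663.2 ≈ -29.50 °C

T_f ≈ -29.5 °C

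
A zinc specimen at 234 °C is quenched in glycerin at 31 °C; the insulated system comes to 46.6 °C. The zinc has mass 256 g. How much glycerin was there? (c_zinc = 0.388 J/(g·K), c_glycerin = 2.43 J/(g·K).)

m ≈ 491 g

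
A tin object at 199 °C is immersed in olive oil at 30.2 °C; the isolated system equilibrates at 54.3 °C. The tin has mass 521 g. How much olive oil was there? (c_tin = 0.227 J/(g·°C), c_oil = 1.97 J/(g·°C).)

m ≈ 360 g

Heat gained plus heat lost sum to zero:
521×0.227×(54.3 − 199) + m×1.97×(54.3 − 30.2) = 0
47.48 m = 17113
m = 17113/47.48 ≈ 360.5 g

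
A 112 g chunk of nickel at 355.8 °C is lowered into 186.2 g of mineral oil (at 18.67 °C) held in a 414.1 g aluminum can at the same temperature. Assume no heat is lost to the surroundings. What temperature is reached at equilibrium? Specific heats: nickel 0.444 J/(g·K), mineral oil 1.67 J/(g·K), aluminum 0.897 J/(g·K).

Conservation of energy gives ΣQ = 0:
112·0.444·(T − 355.8) + 186.2·1.67·(T − 18.67) + 414.1·0.897·(T − 18.67) = 0
732.13 T = 30434
T = 30434 / 732.13 = 41.6 °C

T_f ≈ 41.6 °C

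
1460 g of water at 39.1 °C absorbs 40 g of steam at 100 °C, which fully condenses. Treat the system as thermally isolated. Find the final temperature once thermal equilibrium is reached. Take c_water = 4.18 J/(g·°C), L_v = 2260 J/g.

T_f ≈ 55.1 °C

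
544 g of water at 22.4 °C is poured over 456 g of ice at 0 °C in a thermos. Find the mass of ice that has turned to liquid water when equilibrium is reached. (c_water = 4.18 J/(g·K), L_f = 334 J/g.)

m_melted ≈ 153 g

Heat available from the water dropping to 0 °C: 544×4.18×22.4 = 50936 J.
Fully melting the ice requires m_ice L_f = 456×334 = 152304 J.
50936 J < 152304 J, so only part of the ice melts and the system sits at 0 °C.
m_melt = 50936 / L_f = 152.5 g.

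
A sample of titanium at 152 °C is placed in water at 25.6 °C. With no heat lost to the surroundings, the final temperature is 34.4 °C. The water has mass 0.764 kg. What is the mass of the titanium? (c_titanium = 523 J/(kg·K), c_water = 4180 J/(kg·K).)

m ≈ 0.457 kg

Heat lost by the titanium = heat gained by the water:
m·523·(152 − 34.4) = 0.764·4180·(34.4 − 25.6)
61505 m = 28103  ⇒  m ≈ 0.4569 kg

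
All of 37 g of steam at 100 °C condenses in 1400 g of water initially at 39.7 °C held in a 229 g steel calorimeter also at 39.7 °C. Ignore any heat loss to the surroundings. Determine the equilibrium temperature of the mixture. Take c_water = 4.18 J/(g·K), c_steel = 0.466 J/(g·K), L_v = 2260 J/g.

T_f ≈ 54.9 °C

Net heat exchanged in the isolated system is zero:
condense steam: −37·2260 = −83620
  condensed water 100 °C→T: 154.66(T − 100)
  water warms: 1400·4.18·(T − 39.7) = 5852(T − 39.7)
  cup: 106.71(T − 39.7)
6113.4 T = 83620 + 15466 + 236561 = 335647
T ≈ 54.90 °C — below 100 °C, confirming all the steam condensed.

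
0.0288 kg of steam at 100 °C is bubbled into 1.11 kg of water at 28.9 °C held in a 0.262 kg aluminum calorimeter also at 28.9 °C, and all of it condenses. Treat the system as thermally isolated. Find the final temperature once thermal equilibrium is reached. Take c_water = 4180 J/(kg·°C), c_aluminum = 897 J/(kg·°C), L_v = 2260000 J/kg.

T_f ≈ 43.6 °C

Setting the total heat transfer to zero:
latent heat released on condensation: 0.0288×2260000 = 65088; condensed water 100 °C→T: 120.38(T − 100); original water: 4639.8(T − 28.9); cup: 235.01(T − 28.9)
4995.2 T = 65088 + 12038 + 140882 = 218009
T ≈ 43.64 °C (< 100 °C, so full condensation is consistent).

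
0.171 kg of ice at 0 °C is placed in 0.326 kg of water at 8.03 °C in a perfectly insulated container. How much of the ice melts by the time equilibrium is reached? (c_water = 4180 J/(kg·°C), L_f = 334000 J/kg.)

m_melted ≈ 0.0328 kg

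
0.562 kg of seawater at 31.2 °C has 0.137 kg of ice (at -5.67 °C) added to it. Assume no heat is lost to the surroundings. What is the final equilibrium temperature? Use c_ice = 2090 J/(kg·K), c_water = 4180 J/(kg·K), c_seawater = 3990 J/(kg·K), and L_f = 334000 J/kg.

Sum of m c ΔT and latent-heat terms is zero:
warm ice to 0 °C: 0.137×2090×(0 − (-5.67)) = 1623.5; melt ice: 0.137×334000 = 45758; warm the meltwater: 572.66 T; seawater: 2242.4(T − 31.2)
2815 T = 69962 − 47381 = 22581
T ≈ 8.02 °C — above 0 °C, consistent with complete melting.

T_f ≈ 8.0 °C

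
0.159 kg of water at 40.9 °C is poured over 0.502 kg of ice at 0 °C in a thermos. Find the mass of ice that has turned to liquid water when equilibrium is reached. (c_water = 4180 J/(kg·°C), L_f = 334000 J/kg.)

Cooling the water to 0 °C releases 0.159·4180·40.9 = 27183 J.
To melt every bit of ice: 0.502·334000 = 167668 J.
Since 27183 < 167668 J, not all the ice melts; equilibrium is at 0 °C.
m_melt = 27183 / L_f = 0.08139 kg.

m_melted ≈ 0.0814 kg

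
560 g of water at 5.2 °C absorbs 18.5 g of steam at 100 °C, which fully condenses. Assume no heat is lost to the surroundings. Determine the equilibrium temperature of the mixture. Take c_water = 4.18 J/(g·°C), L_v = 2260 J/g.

Sum of m c ΔT and latent-heat terms is zero:
condense steam: −18.5·2260 = −41810; condensate cools 100→T: 18.5·4.18·(T − 100) = 77.33(T − 100); original water: 2340.8(T − 5.2)
2418.1 T = 41810 + 7733 + 12172 = 61715
T ≈ 25.52 °C, under the boiling point, so the assumption holds.

T_f ≈ 25.5 °C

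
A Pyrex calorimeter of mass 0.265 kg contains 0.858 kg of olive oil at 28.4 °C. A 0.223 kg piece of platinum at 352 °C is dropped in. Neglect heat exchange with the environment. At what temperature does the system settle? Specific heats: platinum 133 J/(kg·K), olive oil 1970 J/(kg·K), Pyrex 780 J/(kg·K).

T_f ≈ 33.4 °C

T_f = Σ m_i c_i T_i / Σ m_i c_i:
T_f = (29.66×352 + 1690.3×28.4 + 206.7×28.4) / (29.66 + 1690.3 + 206.7)
    = 64314 / 1926.6 ≈ 33.38 °C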